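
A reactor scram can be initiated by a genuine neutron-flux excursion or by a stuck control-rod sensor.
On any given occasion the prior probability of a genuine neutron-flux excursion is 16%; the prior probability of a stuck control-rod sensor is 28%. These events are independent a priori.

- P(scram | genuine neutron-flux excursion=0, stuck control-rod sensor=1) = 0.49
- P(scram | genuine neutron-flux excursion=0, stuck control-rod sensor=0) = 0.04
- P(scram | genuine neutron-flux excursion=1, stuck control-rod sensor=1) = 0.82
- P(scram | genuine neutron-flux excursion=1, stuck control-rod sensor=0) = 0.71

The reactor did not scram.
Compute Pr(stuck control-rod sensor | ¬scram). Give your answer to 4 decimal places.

Sum P(¬scram|·) weighted by the priors over the 4 (genuine neutron-flux excursion, stuck control-rod sensor) configurations:
  P(¬scram) = 0.96×0.84×0.72 + 0.51×0.84×0.28 + 0.29×0.16×0.72 + 0.18×0.16×0.28
        = 0.580608 + 0.119952 + 0.033408 + 0.008064 = 0.742032
Configurations with stuck control-rod sensor contribute 0.128016, so
  P(stuck control-rod sensor | ¬scram) = 0.128016 / 0.742032 ≈ 0.1725

Pr(stuck control-rod sensor | ¬scram) ≈ 0.1725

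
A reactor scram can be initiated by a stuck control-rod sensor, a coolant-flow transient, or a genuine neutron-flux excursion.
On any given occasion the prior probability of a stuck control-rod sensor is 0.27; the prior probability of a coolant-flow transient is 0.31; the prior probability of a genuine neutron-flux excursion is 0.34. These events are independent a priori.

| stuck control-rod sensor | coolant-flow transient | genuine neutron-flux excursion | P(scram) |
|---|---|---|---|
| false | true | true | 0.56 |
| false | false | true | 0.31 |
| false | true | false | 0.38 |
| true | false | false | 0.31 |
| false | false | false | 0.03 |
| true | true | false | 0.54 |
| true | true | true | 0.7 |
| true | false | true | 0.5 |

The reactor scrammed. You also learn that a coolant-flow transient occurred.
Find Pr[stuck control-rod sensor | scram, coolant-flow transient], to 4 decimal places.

Pr[stuck control-rod sensor | scram, coolant-flow transient] ≈ 0.3326

Weight on stuck control-rod sensor=true, given the evidence: 0.096228 + 0.064260 = 0.160488
Normalizer over all consistent configurations: 0.38·0.73·0.66 + 0.56·0.73·0.34 + 0.54·0.27·0.66 + 0.7·0.27·0.34 = 0.482564
P(stuck control-rod sensor | scram, coolant-flow transient) = 0.160488/0.482564 ≈ 0.3326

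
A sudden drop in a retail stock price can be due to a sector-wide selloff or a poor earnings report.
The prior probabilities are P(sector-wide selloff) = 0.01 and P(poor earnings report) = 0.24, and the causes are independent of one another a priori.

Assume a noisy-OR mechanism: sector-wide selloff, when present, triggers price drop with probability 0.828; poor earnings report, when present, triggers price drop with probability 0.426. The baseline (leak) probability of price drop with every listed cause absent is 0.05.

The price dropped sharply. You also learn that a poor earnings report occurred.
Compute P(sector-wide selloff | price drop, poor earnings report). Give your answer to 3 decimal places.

P(sector-wide selloff | price drop, poor earnings report) ≈ 0.020

Under noisy-OR, P(price drop | causes) = 1 − (1−0.05)·∏(1−qᵢ) over the active causes.
Numerator (weight on configurations with sector-wide selloff): 0.906208×0.01 = 0.009062
The normalizing constant is 0.4547×0.99 + 0.906208×0.01 = 0.459215
P(sector-wide selloff | price drop, poor earnings report) = 0.009062/0.459215 ≈ 0.020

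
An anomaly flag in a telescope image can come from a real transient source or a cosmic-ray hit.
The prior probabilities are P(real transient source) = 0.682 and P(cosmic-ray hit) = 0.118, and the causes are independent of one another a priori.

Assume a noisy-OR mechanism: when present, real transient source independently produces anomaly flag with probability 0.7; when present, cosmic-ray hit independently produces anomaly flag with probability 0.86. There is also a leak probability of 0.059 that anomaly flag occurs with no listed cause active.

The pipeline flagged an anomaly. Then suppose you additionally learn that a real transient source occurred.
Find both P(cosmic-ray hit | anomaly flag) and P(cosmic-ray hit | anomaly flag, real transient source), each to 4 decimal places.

P(cosmic-ray hit | anomaly flag) ≈ 0.1969; P(cosmic-ray hit | anomaly flag, real transient source) ≈ 0.1519

Under noisy-OR, P(anomaly flag | causes) = 1 − (1−0.059)·∏(1−qᵢ) over the active causes.
For the numerator, keep only cosmic-ray hit=true terms: 0.032581 + 0.077295 = 0.109876
Denominator P(anomaly flag): 0.059·0.318·0.882 + 0.86826·0.318·0.118 + 0.7177·0.682·0.882 + 0.960478·0.682·0.118 = 0.558138
P(cosmic-ray hit | anomaly flag) = 0.109876/0.558138 ≈ 0.1969

Now condition on the additional information:
Enumerate both values of cosmic-ray hit and weight by the priors:
  P(anomaly flag | real transient source) = 0.7177*0.882 + 0.960478*0.118
        = 0.633011 + 0.113336 = 0.746347
The terms with cosmic-ray hit present sum to 0.113336, so
  P(cosmic-ray hit | anomaly flag, real transient source) = 0.113336 / 0.746347 ≈ 0.1519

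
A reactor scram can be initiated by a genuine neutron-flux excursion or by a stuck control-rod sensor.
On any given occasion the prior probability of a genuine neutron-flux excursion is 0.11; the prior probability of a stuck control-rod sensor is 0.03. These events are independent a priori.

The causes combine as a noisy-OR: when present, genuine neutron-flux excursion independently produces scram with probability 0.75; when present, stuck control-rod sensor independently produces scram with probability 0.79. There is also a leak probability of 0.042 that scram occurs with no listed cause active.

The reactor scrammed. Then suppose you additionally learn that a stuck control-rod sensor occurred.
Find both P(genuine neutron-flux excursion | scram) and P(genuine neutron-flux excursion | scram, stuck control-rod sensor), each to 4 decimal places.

P(genuine neutron-flux excursion | scram) ≈ 0.5941; P(genuine neutron-flux excursion | scram, stuck control-rod sensor) ≈ 0.1281

Under noisy-OR, P(scram | causes) = 1 − (1−0.042)·∏(1−qᵢ) over the active causes.
By total probability over the 4 (genuine neutron-flux excursion, stuck control-rod sensor) configurations:
  P(scram) = 0.042·0.89·0.97 + 0.79882·0.89·0.03 + 0.7605·0.11·0.97 + 0.949705·0.11·0.03
        = 0.036259 + 0.021328 + 0.081145 + 0.003134 = 0.141866
Keeping only the genuine neutron-flux excursion-present terms gives 0.084279, so
  P(genuine neutron-flux excursion | scram) = 0.084279 / 0.141866 ≈ 0.5941

Now condition on the additional information:
Sum P(scram|·) weighted by the priors over both values of genuine neutron-flux excursion:
  P(scram | stuck control-rod sensor) = 0.79882×0.89 + 0.949705×0.11
        = 0.710950 + 0.104468 = 0.815418
Configurations with genuine neutron-flux excursion contribute 0.104468, so
  P(genuine neutron-flux excursion | scram, stuck control-rod sensor) = 0.104468 / 0.815418 ≈ 0.1281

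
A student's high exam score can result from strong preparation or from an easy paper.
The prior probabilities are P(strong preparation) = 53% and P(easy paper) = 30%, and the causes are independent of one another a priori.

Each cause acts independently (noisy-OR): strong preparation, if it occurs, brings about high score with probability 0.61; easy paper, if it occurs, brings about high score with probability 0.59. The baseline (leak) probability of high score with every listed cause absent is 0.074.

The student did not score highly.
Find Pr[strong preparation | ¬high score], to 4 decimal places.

Under noisy-OR, P(high score | causes) = 1 − (1−0.074)·∏(1−qᵢ) over the active causes.
For the numerator, keep only strong preparation=true terms: 0.133983 + 0.023543 = 0.157526
Denominator P(¬high score): 0.926·0.47·0.7 + 0.37966·0.47·0.3 + 0.36114·0.53·0.7 + 0.148067·0.53·0.3 = 0.515712
P(strong preparation | ¬high score) = 0.157526/0.515712 ≈ 0.3055

Pr[strong preparation | ¬high score] ≈ 0.3055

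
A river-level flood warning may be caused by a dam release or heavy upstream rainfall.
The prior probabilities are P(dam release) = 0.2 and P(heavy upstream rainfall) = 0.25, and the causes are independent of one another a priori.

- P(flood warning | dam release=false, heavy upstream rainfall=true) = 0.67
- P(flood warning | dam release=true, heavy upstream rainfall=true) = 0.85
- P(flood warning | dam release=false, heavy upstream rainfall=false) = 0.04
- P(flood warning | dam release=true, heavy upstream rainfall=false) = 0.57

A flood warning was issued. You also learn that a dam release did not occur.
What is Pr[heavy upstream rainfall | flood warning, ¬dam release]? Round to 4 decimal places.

Pr[heavy upstream rainfall | flood warning, ¬dam release] ≈ 0.8481

Enumerate both values of heavy upstream rainfall and weight by the priors:
  P(flood warning | ¬dam release) = 0.04×0.75 + 0.67×0.25
        = 0.030000 + 0.167500 = 0.197500
Keeping only the heavy upstream rainfall-present terms gives 0.167500, so
  P(heavy upstream rainfall | flood warning, ¬dam release) = 0.167500 / 0.197500 ≈ 0.8481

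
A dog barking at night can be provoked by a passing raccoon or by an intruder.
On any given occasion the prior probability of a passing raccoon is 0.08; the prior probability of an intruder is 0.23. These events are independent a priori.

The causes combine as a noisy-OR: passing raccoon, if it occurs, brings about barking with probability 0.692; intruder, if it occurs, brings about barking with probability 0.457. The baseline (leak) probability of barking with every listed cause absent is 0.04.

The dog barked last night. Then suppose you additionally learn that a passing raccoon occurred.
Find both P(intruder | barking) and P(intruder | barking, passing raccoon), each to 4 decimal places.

P(intruder | barking) ≈ 0.6194; P(intruder | barking, passing raccoon) ≈ 0.2625

Under noisy-OR, P(barking | causes) = 1 − (1−0.04)·∏(1−qᵢ) over the active causes.
Enumerate the 4 (passing raccoon, intruder) configurations and weight by the priors:
  P(barking) = 0.04*0.92*0.77 + 0.47872*0.92*0.23 + 0.70432*0.08*0.77 + 0.839446*0.08*0.23
        = 0.028336 + 0.101297 + 0.043386 + 0.015446 = 0.188465
Configurations with intruder contribute 0.116743, so
  P(intruder | barking) = 0.116743 / 0.188465 ≈ 0.6194

Now condition on the additional information:
P(barking | passing raccoon) = 0.70432×0.77 + 0.839446×0.23 = 0.542326 + 0.193073 = 0.735399
The intruder-present share is 0.839446×0.23 = 0.193073.
So P(intruder | barking, passing raccoon) = 0.193073/0.735399 ≈ 0.2625.
The drop from 0.6194 to 0.2625 is the explaining-away (discounting) effect.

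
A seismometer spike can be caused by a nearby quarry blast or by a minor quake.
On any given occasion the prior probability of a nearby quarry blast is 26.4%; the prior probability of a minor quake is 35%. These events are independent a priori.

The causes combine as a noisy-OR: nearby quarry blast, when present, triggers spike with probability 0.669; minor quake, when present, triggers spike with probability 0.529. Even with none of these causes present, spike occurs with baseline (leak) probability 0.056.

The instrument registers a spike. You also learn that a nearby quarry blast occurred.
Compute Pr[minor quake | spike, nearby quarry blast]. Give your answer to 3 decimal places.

Pr[minor quake | spike, nearby quarry blast] ≈ 0.400

Under noisy-OR, P(spike | causes) = 1 − (1−0.056)·∏(1−qᵢ) over the active causes.
Sum P(spike|·) weighted by the priors over both values of minor quake:
  P(spike | nearby quarry blast) = 0.687536*0.65 + 0.852829*0.35
        = 0.446898 + 0.298490 = 0.745388
Keeping only the minor quake-present terms gives 0.298490, so
  P(minor quake | spike, nearby quarry blast) = 0.298490 / 0.745388 ≈ 0.400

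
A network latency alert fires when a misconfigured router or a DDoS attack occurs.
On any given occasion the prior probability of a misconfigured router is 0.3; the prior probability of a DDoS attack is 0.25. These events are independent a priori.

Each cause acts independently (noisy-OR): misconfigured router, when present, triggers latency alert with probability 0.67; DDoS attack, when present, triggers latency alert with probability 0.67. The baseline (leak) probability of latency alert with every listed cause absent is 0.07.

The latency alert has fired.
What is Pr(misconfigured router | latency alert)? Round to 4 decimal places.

Pr(misconfigured router | latency alert) ≈ 0.5856

Under noisy-OR, P(latency alert | causes) = 1 − (1−0.07)·∏(1−qᵢ) over the active causes.
Sum P(latency alert|·) weighted by the priors over the 4 (misconfigured router, DDoS attack) configurations:
  P(latency alert) = 0.07×0.7×0.75 + 0.6931×0.7×0.25 + 0.6931×0.3×0.75 + 0.898723×0.3×0.25
        = 0.036750 + 0.121292 + 0.155948 + 0.067404 = 0.381394
The terms with misconfigured router present sum to 0.223352, so
  P(misconfigured router | latency alert) = 0.223352 / 0.381394 ≈ 0.5856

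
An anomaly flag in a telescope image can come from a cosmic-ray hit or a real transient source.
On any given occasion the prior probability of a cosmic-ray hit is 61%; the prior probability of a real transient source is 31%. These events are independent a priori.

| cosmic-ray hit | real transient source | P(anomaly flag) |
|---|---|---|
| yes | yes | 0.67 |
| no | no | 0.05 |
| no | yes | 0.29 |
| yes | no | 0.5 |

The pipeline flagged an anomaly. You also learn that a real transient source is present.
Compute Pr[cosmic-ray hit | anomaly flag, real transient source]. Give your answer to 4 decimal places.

Pr[cosmic-ray hit | anomaly flag, real transient source] ≈ 0.7833

By total probability over both values of cosmic-ray hit:
  P(anomaly flag | real transient source) = 0.29*0.39 + 0.67*0.61
        = 0.113100 + 0.408700 = 0.521800
The terms with cosmic-ray hit present sum to 0.408700, so
  P(cosmic-ray hit | anomaly flag, real transient source) = 0.408700 / 0.521800 ≈ 0.7833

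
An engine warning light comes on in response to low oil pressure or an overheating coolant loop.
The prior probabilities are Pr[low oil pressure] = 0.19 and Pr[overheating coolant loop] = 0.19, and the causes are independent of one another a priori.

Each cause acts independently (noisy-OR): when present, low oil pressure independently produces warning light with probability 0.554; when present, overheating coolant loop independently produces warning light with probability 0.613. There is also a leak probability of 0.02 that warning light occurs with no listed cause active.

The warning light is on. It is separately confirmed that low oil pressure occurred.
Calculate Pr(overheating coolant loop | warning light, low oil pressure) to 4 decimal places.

Pr(overheating coolant loop | warning light, low oil pressure) ≈ 0.2572

Under noisy-OR, P(warning light | causes) = 1 − (1−0.02)·∏(1−qᵢ) over the active causes.
P(warning light | low oil pressure) = 0.56292·0.81 + 0.83085·0.19 = 0.455965 + 0.157861 = 0.613826
Restricting to configurations with overheating coolant loop present: 0.83085·0.19 = 0.157861.
So P(overheating coolant loop | warning light, low oil pressure) = 0.157861/0.613826 ≈ 0.2572.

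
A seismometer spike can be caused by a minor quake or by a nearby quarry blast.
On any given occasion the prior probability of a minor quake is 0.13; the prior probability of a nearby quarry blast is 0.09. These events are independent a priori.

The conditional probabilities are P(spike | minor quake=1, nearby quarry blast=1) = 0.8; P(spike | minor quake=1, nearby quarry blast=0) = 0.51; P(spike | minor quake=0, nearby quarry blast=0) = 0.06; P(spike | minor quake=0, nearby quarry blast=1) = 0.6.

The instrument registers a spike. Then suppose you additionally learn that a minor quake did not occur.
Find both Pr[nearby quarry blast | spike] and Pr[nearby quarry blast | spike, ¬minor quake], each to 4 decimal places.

Numerator (weight on configurations with nearby quarry blast): 0.046980 + 0.009360 = 0.056340
The normalizing constant is 0.06·0.87·0.91 + 0.6·0.87·0.09 + 0.51·0.13·0.91 + 0.8·0.13·0.09 = 0.164175
P(nearby quarry blast | spike) = 0.056340/0.164175 ≈ 0.3432

Now also conditioning on minor quake≠true:
Weight on nearby quarry blast=true, given the evidence: 0.6×0.09 = 0.054000
The normalizing constant is 0.06×0.91 + 0.6×0.09 = 0.108600
Posterior = 0.054000 / 0.108600 ≈ 0.4972

Pr[nearby quarry blast | spike] ≈ 0.3432; Pr[nearby quarry blast | spike, ¬minor quake] ≈ 0.4972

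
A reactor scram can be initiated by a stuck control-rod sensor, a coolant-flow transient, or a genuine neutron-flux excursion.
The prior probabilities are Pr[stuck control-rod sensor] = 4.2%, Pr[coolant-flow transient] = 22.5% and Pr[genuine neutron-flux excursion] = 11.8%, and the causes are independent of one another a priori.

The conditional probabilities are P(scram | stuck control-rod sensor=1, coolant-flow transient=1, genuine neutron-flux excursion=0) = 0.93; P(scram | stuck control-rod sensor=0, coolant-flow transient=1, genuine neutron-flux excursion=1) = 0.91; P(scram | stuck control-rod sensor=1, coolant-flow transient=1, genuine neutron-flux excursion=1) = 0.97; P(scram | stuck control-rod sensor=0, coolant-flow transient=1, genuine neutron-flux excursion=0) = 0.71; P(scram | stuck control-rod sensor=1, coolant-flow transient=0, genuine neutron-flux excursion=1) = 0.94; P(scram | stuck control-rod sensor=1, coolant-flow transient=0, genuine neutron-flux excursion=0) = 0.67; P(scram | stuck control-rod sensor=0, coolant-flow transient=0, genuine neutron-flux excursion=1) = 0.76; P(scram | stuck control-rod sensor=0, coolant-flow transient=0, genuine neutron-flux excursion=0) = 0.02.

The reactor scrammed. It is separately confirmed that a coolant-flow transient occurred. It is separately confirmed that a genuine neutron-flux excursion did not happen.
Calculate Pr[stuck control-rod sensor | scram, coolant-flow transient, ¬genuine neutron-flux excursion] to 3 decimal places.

Pr[stuck control-rod sensor | scram, coolant-flow transient, ¬genuine neutron-flux excursion] ≈ 0.054

For the numerator, keep only stuck control-rod sensor=true terms: 0.93×0.042 = 0.039060
The normalizing constant is 0.71×0.958 + 0.93×0.042 = 0.719240
Posterior = 0.039060 / 0.719240 ≈ 0.054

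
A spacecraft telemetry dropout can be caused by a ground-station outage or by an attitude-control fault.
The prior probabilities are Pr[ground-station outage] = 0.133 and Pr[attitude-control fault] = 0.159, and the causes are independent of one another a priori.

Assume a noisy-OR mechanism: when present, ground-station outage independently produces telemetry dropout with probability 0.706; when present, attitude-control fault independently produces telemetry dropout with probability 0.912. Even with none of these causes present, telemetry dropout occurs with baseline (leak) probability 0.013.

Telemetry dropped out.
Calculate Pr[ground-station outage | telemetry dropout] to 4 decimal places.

Under noisy-OR, P(telemetry dropout | causes) = 1 − (1−0.013)·∏(1−qᵢ) over the active causes.
Sum P(telemetry dropout|·) weighted by the priors over the 4 (ground-station outage, attitude-control fault) configurations:
  P(telemetry dropout) = 0.013·0.867·0.841 + 0.913144·0.867·0.159 + 0.709822·0.133·0.841 + 0.974464·0.133·0.159
        = 0.009479 + 0.125880 + 0.079396 + 0.020607 = 0.235362
Configurations with ground-station outage contribute 0.100003, so
  P(ground-station outage | telemetry dropout) = 0.100003 / 0.235362 ≈ 0.4249

Pr[ground-station outage | telemetry dropout] ≈ 0.4249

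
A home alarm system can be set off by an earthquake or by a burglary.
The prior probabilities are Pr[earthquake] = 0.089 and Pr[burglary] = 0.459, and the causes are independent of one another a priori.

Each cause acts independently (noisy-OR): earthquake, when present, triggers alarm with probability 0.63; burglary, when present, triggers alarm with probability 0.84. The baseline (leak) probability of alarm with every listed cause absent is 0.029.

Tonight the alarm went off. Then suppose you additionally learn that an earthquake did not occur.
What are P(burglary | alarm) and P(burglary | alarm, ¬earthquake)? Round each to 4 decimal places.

Under noisy-OR, P(alarm | causes) = 1 − (1−0.029)·∏(1−qᵢ) over the active causes.
P(alarm) = 0.029*0.911*0.541 + 0.84464*0.911*0.459 + 0.64073*0.089*0.541 + 0.942517*0.089*0.459 = 0.014293 + 0.353185 + 0.030851 + 0.038503 = 0.436832
Of this, 0.391688 comes from 0.353185 + 0.038503 (the burglary=true cases).
Hence the posterior is 0.391688/0.436832 ≈ 0.8967.

Now also conditioning on earthquake≠true:
Weight on burglary=true, given the evidence: 0.84464×0.459 = 0.387690
Normalizer over all consistent configurations: 0.029×0.541 + 0.84464×0.459 = 0.403379
Posterior = 0.387690 / 0.403379 ≈ 0.9611
Ruling out earthquake raises the posterior on burglary — the flip side of explaining away.

P(burglary | alarm) ≈ 0.8967; P(burglary | alarm, ¬earthquake) ≈ 0.9611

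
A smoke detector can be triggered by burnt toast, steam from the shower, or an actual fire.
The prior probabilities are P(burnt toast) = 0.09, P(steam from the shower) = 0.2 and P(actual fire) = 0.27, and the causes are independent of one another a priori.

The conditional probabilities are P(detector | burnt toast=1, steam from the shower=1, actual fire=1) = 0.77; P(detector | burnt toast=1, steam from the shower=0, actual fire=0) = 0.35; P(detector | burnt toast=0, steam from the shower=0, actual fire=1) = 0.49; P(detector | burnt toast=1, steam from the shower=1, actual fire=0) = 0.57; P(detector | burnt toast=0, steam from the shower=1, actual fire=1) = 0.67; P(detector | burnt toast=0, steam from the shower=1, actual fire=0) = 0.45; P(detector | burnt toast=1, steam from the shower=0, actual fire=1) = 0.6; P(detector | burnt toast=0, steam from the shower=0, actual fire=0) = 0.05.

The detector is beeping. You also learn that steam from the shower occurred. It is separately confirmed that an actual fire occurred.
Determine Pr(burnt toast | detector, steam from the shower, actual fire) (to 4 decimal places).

Pr(burnt toast | detector, steam from the shower, actual fire) ≈ 0.1021

P(detector | steam from the shower, actual fire) = 0.67*0.91 + 0.77*0.09 = 0.609700 + 0.069300 = 0.679000
The burnt toast-present share is 0.77*0.09 = 0.069300.
Hence the posterior is 0.069300/0.679000 ≈ 0.1021.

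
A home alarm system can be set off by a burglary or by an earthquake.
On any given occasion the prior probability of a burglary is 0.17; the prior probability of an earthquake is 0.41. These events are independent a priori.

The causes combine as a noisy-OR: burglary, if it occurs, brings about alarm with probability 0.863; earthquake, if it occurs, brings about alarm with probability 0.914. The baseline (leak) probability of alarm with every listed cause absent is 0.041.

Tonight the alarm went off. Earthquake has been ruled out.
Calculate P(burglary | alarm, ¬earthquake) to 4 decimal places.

P(burglary | alarm, ¬earthquake) ≈ 0.8127

Under noisy-OR, P(alarm | causes) = 1 − (1−0.041)·∏(1−qᵢ) over the active causes.
Enumerate both values of burglary and weight by the priors:
  P(alarm | ¬earthquake) = 0.041×0.83 + 0.868617×0.17
        = 0.034030 + 0.147665 = 0.181695
Keeping only the burglary-present terms gives 0.147665, so
  P(burglary | alarm, ¬earthquake) = 0.147665 / 0.181695 ≈ 0.8127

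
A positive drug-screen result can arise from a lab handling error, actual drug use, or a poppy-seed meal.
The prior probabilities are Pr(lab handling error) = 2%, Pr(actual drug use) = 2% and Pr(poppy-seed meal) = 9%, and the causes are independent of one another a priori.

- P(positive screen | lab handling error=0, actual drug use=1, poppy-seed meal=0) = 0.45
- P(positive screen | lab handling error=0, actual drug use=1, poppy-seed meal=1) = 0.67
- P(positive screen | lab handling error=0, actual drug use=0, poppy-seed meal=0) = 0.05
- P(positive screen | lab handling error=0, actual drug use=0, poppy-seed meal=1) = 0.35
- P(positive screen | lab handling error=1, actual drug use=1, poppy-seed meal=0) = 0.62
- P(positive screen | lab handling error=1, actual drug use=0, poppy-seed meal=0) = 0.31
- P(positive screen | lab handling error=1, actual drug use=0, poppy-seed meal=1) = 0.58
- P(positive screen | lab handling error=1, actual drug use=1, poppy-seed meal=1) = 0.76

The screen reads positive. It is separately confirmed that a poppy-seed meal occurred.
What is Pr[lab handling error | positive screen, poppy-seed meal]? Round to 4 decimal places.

P(positive screen | poppy-seed meal) = 0.35×0.98×0.98 + 0.67×0.98×0.02 + 0.58×0.02×0.98 + 0.76×0.02×0.02 = 0.336140 + 0.013132 + 0.011368 + 0.000304 = 0.360944
The lab handling error-present share is 0.011368 + 0.000304 = 0.011672.
So P(lab handling error | positive screen, poppy-seed meal) = 0.011672/0.360944 ≈ 0.0323.

Pr[lab handling error | positive screen, poppy-seed meal] ≈ 0.0323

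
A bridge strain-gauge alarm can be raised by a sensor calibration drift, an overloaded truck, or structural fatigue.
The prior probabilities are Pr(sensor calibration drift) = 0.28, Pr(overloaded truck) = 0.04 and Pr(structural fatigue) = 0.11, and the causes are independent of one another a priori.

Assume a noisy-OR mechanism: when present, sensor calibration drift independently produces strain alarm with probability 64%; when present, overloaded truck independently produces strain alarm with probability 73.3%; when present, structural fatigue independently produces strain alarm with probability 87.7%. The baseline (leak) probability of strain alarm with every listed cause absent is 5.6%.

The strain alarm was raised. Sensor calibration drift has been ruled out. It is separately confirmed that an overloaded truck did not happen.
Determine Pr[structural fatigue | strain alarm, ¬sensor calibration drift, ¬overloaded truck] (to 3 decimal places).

Pr[structural fatigue | strain alarm, ¬sensor calibration drift, ¬overloaded truck] ≈ 0.661

Under noisy-OR, P(strain alarm | causes) = 1 − (1−0.056)·∏(1−qᵢ) over the active causes.
P(strain alarm | ¬sensor calibration drift, ¬overloaded truck) = 0.056×0.89 + 0.883888×0.11 = 0.049840 + 0.097228 = 0.147068
Of this, 0.097228 comes from 0.883888×0.11 (the structural fatigue=true cases).
So P(structural fatigue | strain alarm, ¬sensor calibration drift, ¬overloaded truck) = 0.097228/0.147068 ≈ 0.661.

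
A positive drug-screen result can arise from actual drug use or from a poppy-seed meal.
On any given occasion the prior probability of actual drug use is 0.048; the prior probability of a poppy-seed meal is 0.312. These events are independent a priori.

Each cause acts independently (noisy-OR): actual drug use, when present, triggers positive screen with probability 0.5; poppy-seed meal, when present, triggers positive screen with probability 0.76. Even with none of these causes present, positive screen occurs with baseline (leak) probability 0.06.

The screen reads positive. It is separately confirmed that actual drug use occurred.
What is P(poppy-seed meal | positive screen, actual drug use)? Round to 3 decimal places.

P(poppy-seed meal | positive screen, actual drug use) ≈ 0.432

Under noisy-OR, P(positive screen | causes) = 1 − (1−0.06)·∏(1−qᵢ) over the active causes.
Sum P(positive screen|·) weighted by the priors over both values of poppy-seed meal:
  P(positive screen | actual drug use) = 0.53×0.688 + 0.8872×0.312
        = 0.364640 + 0.276806 = 0.641446
Configurations with poppy-seed meal contribute 0.276806, so
  P(poppy-seed meal | positive screen, actual drug use) = 0.276806 / 0.641446 ≈ 0.432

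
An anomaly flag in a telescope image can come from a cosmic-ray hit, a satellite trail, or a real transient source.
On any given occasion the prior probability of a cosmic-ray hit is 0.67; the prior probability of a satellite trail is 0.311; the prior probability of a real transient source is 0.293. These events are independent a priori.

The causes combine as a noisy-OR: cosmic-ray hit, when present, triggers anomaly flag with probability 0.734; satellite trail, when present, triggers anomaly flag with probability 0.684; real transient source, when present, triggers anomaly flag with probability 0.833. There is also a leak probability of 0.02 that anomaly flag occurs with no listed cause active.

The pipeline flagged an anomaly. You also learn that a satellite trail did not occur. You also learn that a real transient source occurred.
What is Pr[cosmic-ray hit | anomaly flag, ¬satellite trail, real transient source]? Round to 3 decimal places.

Pr[cosmic-ray hit | anomaly flag, ¬satellite trail, real transient source] ≈ 0.699

Under noisy-OR, P(anomaly flag | causes) = 1 − (1−0.02)·∏(1−qᵢ) over the active causes.
Weight on cosmic-ray hit=true, given the evidence: 0.956466×0.67 = 0.640832
Denominator P(anomaly flag | ¬satellite trail, real transient source): 0.83634×0.33 + 0.956466×0.67 = 0.916824
Posterior = 0.640832 / 0.916824 ≈ 0.699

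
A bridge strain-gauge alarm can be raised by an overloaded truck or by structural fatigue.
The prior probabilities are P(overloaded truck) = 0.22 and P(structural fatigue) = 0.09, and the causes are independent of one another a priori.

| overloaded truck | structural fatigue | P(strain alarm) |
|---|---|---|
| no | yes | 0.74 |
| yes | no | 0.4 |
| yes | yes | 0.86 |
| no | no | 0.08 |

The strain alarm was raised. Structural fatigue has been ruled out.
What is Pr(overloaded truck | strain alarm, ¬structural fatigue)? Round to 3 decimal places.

Pr(overloaded truck | strain alarm, ¬structural fatigue) ≈ 0.585

By total probability over both values of overloaded truck:
  P(strain alarm | ¬structural fatigue) = 0.08·0.78 + 0.4·0.22
        = 0.062400 + 0.088000 = 0.150400
Configurations with overloaded truck contribute 0.088000, so
  P(overloaded truck | strain alarm, ¬structural fatigue) = 0.088000 / 0.150400 ≈ 0.585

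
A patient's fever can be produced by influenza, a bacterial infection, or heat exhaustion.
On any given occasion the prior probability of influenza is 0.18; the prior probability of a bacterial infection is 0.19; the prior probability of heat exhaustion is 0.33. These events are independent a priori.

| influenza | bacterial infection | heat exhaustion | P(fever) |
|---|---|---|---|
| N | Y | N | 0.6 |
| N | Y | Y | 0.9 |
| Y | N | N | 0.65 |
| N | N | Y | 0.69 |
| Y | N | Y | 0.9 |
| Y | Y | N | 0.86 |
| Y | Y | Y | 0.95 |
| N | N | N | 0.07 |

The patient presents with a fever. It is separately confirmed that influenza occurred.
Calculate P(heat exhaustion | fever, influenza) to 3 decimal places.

Weight on heat exhaustion=true, given the evidence: 0.240570 + 0.059565 = 0.300135
Normalizer over all consistent configurations: 0.65×0.81×0.67 + 0.9×0.81×0.33 + 0.86×0.19×0.67 + 0.95×0.19×0.33 = 0.762368
Posterior = 0.300135 / 0.762368 ≈ 0.394

P(heat exhaustion | fever, influenza) ≈ 0.394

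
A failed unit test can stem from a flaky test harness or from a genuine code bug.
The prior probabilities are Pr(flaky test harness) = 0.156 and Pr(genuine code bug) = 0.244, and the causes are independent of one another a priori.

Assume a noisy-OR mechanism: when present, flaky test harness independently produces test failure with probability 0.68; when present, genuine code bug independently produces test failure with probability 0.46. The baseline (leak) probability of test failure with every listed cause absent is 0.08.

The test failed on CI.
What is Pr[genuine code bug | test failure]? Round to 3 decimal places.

Under noisy-OR, P(test failure | causes) = 1 − (1−0.08)·∏(1−qᵢ) over the active causes.
Numerator (weight on configurations with genuine code bug): 0.103627 + 0.032013 = 0.135640
Normalizer over all consistent configurations: 0.08*0.844*0.756 + 0.5032*0.844*0.244 + 0.7056*0.156*0.756 + 0.841024*0.156*0.244 = 0.269901
P(genuine code bug | test failure) = 0.135640/0.269901 ≈ 0.503

Pr[genuine code bug | test failure] ≈ 0.503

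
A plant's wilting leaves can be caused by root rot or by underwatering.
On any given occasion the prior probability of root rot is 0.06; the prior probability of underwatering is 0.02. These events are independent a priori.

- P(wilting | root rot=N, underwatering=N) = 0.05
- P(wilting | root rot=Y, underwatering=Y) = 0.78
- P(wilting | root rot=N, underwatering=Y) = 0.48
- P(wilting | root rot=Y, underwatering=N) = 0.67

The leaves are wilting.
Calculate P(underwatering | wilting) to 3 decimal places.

By total probability over the 4 (root rot, underwatering) configurations:
  P(wilting) = 0.05·0.94·0.98 + 0.48·0.94·0.02 + 0.67·0.06·0.98 + 0.78·0.06·0.02
        = 0.046060 + 0.009024 + 0.039396 + 0.000936 = 0.095416
The terms with underwatering present sum to 0.009960, so
  P(underwatering | wilting) = 0.009960 / 0.095416 ≈ 0.104

P(underwatering | wilting) ≈ 0.104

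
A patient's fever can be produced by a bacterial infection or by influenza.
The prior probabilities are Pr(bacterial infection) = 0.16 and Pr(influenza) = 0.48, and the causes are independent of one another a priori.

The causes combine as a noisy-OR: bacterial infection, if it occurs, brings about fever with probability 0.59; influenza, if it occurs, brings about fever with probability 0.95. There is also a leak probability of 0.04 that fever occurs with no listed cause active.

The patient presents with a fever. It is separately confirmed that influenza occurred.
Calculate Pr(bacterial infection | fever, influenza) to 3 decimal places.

Pr(bacterial infection | fever, influenza) ≈ 0.164

Under noisy-OR, P(fever | causes) = 1 − (1−0.04)·∏(1−qᵢ) over the active causes.
Weight on bacterial infection=true, given the evidence: 0.98032·0.16 = 0.156851
Normalizer over all consistent configurations: 0.952·0.84 + 0.98032·0.16 = 0.956531
Posterior = 0.156851 / 0.956531 ≈ 0.164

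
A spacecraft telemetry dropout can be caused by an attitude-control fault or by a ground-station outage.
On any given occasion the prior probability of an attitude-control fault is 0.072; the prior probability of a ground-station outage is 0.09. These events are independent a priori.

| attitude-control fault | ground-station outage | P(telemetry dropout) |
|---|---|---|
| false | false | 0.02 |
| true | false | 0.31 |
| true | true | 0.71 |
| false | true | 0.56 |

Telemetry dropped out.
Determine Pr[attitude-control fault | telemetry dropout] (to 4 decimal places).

Weight on attitude-control fault=true, given the evidence: 0.020311 + 0.004601 = 0.024912
Denominator P(telemetry dropout): 0.02*0.928*0.91 + 0.56*0.928*0.09 + 0.31*0.072*0.91 + 0.71*0.072*0.09 = 0.088573
Posterior = 0.024912 / 0.088573 ≈ 0.2813

Pr[attitude-control fault | telemetry dropout] ≈ 0.2813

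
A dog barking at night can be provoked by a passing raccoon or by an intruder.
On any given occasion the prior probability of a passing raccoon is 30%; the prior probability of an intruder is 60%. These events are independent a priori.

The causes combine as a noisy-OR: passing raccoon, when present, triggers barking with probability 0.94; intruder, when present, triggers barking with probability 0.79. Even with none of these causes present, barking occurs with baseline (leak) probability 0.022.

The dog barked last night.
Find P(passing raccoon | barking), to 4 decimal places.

P(passing raccoon | barking) ≈ 0.4610

Under noisy-OR, P(barking | causes) = 1 − (1−0.022)·∏(1−qᵢ) over the active causes.
P(barking) = 0.022*0.7*0.4 + 0.79462*0.7*0.6 + 0.94132*0.3*0.4 + 0.987677*0.3*0.6 = 0.006160 + 0.333740 + 0.112958 + 0.177782 = 0.630640
The passing raccoon-present share is 0.112958 + 0.177782 = 0.290740.
So P(passing raccoon | barking) = 0.290740/0.630640 ≈ 0.4610.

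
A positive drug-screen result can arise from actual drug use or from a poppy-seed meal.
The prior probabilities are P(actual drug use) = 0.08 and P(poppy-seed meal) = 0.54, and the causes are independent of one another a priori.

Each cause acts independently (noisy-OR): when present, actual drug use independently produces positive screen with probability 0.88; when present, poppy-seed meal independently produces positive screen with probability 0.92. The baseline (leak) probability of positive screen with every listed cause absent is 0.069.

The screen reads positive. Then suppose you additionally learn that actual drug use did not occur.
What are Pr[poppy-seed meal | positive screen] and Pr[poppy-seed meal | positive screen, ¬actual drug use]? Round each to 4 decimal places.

Under noisy-OR, P(positive screen | causes) = 1 − (1−0.069)·∏(1−qᵢ) over the active causes.
For the numerator, keep only poppy-seed meal=true terms: 0.459798 + 0.042814 = 0.502612
Normalizer over all consistent configurations: 0.069*0.92*0.46 + 0.92552*0.92*0.54 + 0.88828*0.08*0.46 + 0.991062*0.08*0.54 = 0.564502
Posterior = 0.502612 / 0.564502 ≈ 0.8904

With the extra evidence:
P(positive screen | ¬actual drug use) = 0.069×0.46 + 0.92552×0.54 = 0.031740 + 0.499781 = 0.531521
Restricting to configurations with poppy-seed meal present: 0.92552×0.54 = 0.499781.
P(poppy-seed meal | positive screen, ¬actual drug use) = 0.499781 / 0.531521 ≈ 0.9403
With actual drug use excluded, poppy-seed meal must carry more of the explanatory weight for the positive screen.

Pr[poppy-seed meal | positive screen] ≈ 0.8904; Pr[poppy-seed meal | positive screen, ¬actual drug use] ≈ 0.9403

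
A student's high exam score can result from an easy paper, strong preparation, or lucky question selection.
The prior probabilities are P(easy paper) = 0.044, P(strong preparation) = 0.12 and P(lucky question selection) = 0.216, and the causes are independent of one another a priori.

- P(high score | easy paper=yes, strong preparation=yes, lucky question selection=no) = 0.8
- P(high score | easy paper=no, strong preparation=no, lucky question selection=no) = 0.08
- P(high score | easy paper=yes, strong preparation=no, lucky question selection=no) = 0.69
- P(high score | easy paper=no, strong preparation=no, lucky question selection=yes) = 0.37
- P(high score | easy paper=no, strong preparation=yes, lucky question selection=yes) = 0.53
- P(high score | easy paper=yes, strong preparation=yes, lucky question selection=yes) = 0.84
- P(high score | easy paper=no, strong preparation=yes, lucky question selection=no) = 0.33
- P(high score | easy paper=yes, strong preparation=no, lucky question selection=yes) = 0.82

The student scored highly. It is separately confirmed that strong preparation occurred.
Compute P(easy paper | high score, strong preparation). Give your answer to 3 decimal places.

P(high score | strong preparation) = 0.33×0.956×0.784 + 0.53×0.956×0.216 + 0.8×0.044×0.784 + 0.84×0.044×0.216 = 0.247336 + 0.109443 + 0.027597 + 0.007983 = 0.392359
Of this, 0.035580 comes from 0.027597 + 0.007983 (the easy paper=true cases).
Hence the posterior is 0.035580/0.392359 ≈ 0.091.

P(easy paper | high score, strong preparation) ≈ 0.091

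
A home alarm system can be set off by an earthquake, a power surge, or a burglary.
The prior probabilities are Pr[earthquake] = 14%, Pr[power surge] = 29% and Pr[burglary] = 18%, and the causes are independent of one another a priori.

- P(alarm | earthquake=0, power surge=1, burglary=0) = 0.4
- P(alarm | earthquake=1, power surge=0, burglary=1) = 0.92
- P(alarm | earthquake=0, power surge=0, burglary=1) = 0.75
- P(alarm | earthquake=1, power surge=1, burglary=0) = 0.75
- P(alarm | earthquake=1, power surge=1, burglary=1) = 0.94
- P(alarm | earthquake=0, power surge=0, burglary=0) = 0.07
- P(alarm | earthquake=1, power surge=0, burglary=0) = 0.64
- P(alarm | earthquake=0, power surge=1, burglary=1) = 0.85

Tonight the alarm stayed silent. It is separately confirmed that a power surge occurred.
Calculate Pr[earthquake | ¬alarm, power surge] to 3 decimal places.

Pr[earthquake | ¬alarm, power surge] ≈ 0.063

For the numerator, keep only earthquake=true terms: 0.028700 + 0.001512 = 0.030212
Normalizer over all consistent configurations: 0.6×0.86×0.82 + 0.15×0.86×0.18 + 0.25×0.14×0.82 + 0.06×0.14×0.18 = 0.476552
P(earthquake | ¬alarm, power surge) = 0.030212/0.476552 ≈ 0.063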